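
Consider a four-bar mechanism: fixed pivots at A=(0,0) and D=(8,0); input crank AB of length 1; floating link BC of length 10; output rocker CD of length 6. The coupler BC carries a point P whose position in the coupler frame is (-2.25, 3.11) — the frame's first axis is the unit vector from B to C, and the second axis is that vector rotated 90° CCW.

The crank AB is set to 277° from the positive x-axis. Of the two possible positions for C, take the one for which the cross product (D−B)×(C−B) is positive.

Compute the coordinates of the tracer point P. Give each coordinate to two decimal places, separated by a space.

-3.66 -0.32

A=(0,0), D=(8.00,0)
B = A + 1.00·(cos277°, sin277°) = (0.1219, -0.9925)
|BD| = 7.9404
circle(B,10.00) ∩ circle(D,6.00): a=8.0002, h=5.9997
  candidates: C₊=(7.3094,5.9601) cross=47.640; C₋=(8.8093,-5.9452) cross=-47.640
  mode + wants cross > 0 → take C=(7.3094,5.9601) (cross=47.640)
ex = (C−B)/|BC| = (0.7188,0.6953); ey = (-0.6953,0.7188)
P = B + -2.25·ex + 3.11·ey = (-3.6576,-0.3216)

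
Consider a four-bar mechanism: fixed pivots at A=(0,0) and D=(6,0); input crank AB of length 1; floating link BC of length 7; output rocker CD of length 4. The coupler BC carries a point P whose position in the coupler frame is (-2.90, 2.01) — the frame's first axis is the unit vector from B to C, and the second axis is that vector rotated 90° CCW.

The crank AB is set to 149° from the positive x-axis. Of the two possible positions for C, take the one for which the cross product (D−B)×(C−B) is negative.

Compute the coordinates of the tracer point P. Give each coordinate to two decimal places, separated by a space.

A=(0,0), D=(6.00,0)
B = A + 1.00·(cos149°, sin149°) = (-0.8572, 0.5150)
|BD| = 6.8765
circle(B,7.00) ∩ circle(D,4.00): a=5.8377, h=3.8628
  candidates: C₊=(5.2535,3.9297) cross=26.562; C₋=(4.6748,-3.7741) cross=-26.562
  mode - wants cross < 0 → take C=(4.6748,-3.7741) (cross=-26.562)
ex = (C−B)/|BC| = (0.7903,-0.6127); ey = (0.6127,0.7903)
P = B + -2.90·ex + 2.01·ey = (-1.9174,3.8805)

-1.92 3.88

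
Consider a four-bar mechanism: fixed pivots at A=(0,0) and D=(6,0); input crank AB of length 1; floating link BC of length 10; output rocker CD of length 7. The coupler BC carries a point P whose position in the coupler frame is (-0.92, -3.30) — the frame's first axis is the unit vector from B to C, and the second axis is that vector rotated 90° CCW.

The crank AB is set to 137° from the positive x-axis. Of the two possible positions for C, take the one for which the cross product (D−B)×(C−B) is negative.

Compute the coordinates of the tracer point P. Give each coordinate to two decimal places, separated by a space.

-3.85 -0.73

A=(0,0), D=(6.00,0)
B = A + 1.00·(cos137°, sin137°) = (-0.7314, 0.6820)
|BD| = 6.7658
circle(B,10.00) ∩ circle(D,7.00): a=7.1519, h=6.9893
  candidates: C₊=(7.0886,6.9148) cross=47.289; C₋=(5.6795,-6.9927) cross=-47.289
  mode - wants cross < 0 → take C=(5.6795,-6.9927) (cross=-47.289)
ex = (C−B)/|BC| = (0.6411,-0.7675); ey = (0.7675,0.6411)
P = B + -0.92·ex + -3.30·ey = (-3.8538,-0.7275)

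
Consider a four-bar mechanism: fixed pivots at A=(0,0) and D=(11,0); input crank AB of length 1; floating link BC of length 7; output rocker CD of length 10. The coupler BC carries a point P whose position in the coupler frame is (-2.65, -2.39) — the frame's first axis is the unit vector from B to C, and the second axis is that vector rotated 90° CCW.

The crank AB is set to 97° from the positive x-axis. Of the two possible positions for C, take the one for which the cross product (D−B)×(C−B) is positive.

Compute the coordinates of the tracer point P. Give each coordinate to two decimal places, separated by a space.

A=(0,0), D=(11.00,0)
B = A + 1.00·(cos97°, sin97°) = (-0.1219, 0.9925)
|BD| = 11.1661
circle(B,7.00) ∩ circle(D,10.00): a=3.2993, h=6.1737
  candidates: C₊=(3.7132,6.8485) cross=68.936; C₋=(2.6156,-5.4500) cross=-68.936
  mode + wants cross > 0 → take C=(3.7132,6.8485) (cross=68.936)
ex = (C−B)/|BC| = (0.5479,0.8366); ey = (-0.8366,0.5479)
P = B + -2.65·ex + -2.39·ey = (0.4257,-2.5338)

0.43 -2.53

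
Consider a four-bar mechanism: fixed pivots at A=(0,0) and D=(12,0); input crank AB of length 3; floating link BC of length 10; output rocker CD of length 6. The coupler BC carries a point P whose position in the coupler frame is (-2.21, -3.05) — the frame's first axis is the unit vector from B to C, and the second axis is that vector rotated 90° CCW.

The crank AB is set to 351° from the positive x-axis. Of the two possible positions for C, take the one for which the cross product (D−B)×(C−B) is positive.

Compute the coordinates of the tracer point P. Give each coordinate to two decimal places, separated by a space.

3.18 -4.23

A=(0,0), D=(12.00,0)
B = A + 3.00·(cos351°, sin351°) = (2.9631, -0.4693)
|BD| = 9.0491
circle(B,10.00) ∩ circle(D,6.00): a=8.0608, h=5.9180
  candidates: C₊=(10.7061,5.8588) cross=53.553; C₋=(11.3200,-5.9613) cross=-53.553
  mode + wants cross > 0 → take C=(10.7061,5.8588) (cross=53.553)
ex = (C−B)/|BC| = (0.7743,0.6328); ey = (-0.6328,0.7743)
P = B + -2.21·ex + -3.05·ey = (3.1819,-4.2294)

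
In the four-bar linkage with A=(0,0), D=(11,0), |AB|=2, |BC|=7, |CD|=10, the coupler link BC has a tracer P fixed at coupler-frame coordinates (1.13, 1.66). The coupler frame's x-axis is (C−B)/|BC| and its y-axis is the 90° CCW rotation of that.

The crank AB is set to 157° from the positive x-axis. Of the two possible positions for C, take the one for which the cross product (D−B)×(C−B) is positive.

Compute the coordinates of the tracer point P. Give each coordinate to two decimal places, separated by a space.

-2.29 2.74

A=(0,0), D=(11.00,0)
B = A + 2.00·(cos157°, sin157°) = (-1.8410, 0.7815)
|BD| = 12.8648
circle(B,7.00) ∩ circle(D,10.00): a=4.4502, h=5.4033
  candidates: C₊=(2.9292,5.9044) cross=69.512; C₋=(2.2728,-4.8822) cross=-69.512
  mode + wants cross > 0 → take C=(2.9292,5.9044) (cross=69.512)
ex = (C−B)/|BC| = (0.6815,0.7319); ey = (-0.7319,0.6815)
P = B + 1.13·ex + 1.66·ey = (-2.2858,2.7397)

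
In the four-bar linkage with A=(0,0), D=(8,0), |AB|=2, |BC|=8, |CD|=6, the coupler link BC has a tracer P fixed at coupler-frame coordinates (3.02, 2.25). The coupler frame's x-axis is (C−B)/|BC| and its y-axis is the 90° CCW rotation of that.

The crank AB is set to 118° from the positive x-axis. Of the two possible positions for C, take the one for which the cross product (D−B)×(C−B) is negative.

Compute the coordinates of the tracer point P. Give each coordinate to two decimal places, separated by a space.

A=(0,0), D=(8.00,0)
B = A + 2.00·(cos118°, sin118°) = (-0.9389, 1.7659)
|BD| = 9.1117
circle(B,8.00) ∩ circle(D,6.00): a=6.0923, h=5.1849
  candidates: C₊=(6.0427,5.6718) cross=47.243; C₋=(4.0330,-4.5014) cross=-47.243
  mode - wants cross < 0 → take C=(4.0330,-4.5014) (cross=-47.243)
ex = (C−B)/|BC| = (0.6215,-0.7834); ey = (0.7834,0.6215)
P = B + 3.02·ex + 2.25·ey = (2.7007,0.7983)

2.70 0.80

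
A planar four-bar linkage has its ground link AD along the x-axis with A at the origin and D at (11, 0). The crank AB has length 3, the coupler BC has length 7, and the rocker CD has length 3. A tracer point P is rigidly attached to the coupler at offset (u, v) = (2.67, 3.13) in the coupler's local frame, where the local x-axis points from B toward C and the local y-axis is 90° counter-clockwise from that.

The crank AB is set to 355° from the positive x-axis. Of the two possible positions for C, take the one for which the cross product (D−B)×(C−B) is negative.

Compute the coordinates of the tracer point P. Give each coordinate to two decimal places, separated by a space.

A=(0,0), D=(11.00,0)
B = A + 3.00·(cos355°, sin355°) = (2.9886, -0.2615)
|BD| = 8.0157
circle(B,7.00) ∩ circle(D,3.00): a=6.5029, h=2.5907
  candidates: C₊=(9.4036,2.5400) cross=20.766; C₋=(9.5726,-2.6386) cross=-20.766
  mode - wants cross < 0 → take C=(9.5726,-2.6386) (cross=-20.766)
ex = (C−B)/|BC| = (0.9406,-0.3396); ey = (0.3396,0.9406)
P = B + 2.67·ex + 3.13·ey = (6.5628,1.7758)

6.56 1.78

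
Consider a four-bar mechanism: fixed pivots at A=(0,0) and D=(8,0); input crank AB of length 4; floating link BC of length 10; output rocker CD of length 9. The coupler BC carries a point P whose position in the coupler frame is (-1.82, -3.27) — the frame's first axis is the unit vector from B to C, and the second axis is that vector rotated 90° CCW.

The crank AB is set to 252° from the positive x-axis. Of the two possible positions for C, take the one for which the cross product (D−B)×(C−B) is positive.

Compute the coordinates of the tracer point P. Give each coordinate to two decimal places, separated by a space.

A=(0,0), D=(8.00,0)
B = A + 4.00·(cos252°, sin252°) = (-1.2361, -3.8042)
|BD| = 9.9888
circle(B,10.00) ∩ circle(D,9.00): a=5.9455, h=8.0406
  candidates: C₊=(1.1991,5.8947) cross=80.316; C₋=(7.3236,-8.9745) cross=-80.316
  mode + wants cross > 0 → take C=(1.1991,5.8947) (cross=80.316)
ex = (C−B)/|BC| = (0.2435,0.9699); ey = (-0.9699,0.2435)
P = B + -1.82·ex + -3.27·ey = (1.4923,-6.3657)

1.49 -6.37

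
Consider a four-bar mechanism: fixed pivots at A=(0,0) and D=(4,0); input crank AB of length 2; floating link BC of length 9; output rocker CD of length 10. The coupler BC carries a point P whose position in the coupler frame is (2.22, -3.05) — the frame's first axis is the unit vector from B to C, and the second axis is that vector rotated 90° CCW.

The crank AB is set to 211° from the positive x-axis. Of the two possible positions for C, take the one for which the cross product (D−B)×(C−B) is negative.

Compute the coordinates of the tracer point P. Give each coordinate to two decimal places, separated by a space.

-3.91 -4.10

A=(0,0), D=(4.00,0)
B = A + 2.00·(cos211°, sin211°) = (-1.7143, -1.0301)
|BD| = 5.8064
circle(B,9.00) ∩ circle(D,10.00): a=1.2671, h=8.9104
  candidates: C₊=(-2.0481,7.9637) cross=51.737; C₋=(1.1134,-9.5743) cross=-51.737
  mode - wants cross < 0 → take C=(1.1134,-9.5743) (cross=-51.737)
ex = (C−B)/|BC| = (0.3142,-0.9494); ey = (0.9494,0.3142)
P = B + 2.22·ex + -3.05·ey = (-3.9124,-4.0959)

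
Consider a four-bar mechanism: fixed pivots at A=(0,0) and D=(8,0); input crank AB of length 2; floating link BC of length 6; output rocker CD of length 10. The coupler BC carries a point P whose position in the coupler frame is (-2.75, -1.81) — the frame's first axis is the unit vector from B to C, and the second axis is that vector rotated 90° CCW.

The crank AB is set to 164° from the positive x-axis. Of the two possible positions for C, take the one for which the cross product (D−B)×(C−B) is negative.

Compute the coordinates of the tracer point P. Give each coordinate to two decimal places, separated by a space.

A=(0,0), D=(8.00,0)
B = A + 2.00·(cos164°, sin164°) = (-1.9225, 0.5513)
|BD| = 9.9378
circle(B,6.00) ∩ circle(D,10.00): a=1.7489, h=5.7395
  candidates: C₊=(0.1421,6.1849) cross=57.038; C₋=(-0.4947,-5.2764) cross=-57.038
  mode - wants cross < 0 → take C=(-0.4947,-5.2764) (cross=-57.038)
ex = (C−B)/|BC| = (0.2380,-0.9713); ey = (0.9713,0.2380)
P = B + -2.75·ex + -1.81·ey = (-4.3349,2.7915)

-4.33 2.79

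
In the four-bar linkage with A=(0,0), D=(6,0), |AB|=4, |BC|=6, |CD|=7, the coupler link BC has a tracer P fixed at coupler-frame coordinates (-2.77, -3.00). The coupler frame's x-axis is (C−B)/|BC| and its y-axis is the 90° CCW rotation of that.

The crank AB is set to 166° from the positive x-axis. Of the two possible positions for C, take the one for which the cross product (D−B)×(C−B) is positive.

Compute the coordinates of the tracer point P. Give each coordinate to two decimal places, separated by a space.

-4.18 -3.10

A=(0,0), D=(6.00,0)
B = A + 4.00·(cos166°, sin166°) = (-3.8812, 0.9677)
|BD| = 9.9285
circle(B,6.00) ∩ circle(D,7.00): a=4.3095, h=4.1747
  candidates: C₊=(0.8147,4.7024) cross=41.448; C₋=(0.0010,-3.6071) cross=-41.448
  mode + wants cross > 0 → take C=(0.8147,4.7024) (cross=41.448)
ex = (C−B)/|BC| = (0.7827,0.6225); ey = (-0.6225,0.7827)
P = B + -2.77·ex + -3.00·ey = (-4.1818,-3.1045)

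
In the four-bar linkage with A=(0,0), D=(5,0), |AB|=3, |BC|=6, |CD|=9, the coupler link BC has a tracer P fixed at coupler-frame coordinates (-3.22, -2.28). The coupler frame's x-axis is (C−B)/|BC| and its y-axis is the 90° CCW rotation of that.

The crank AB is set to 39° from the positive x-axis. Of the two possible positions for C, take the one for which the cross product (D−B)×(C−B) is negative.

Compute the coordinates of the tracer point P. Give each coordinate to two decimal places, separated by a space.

5.78 3.80

A=(0,0), D=(5.00,0)
B = A + 3.00·(cos39°, sin39°) = (2.3314, 1.8880)
|BD| = 3.2689
circle(B,6.00) ∩ circle(D,9.00): a=-5.2486, h=2.9072
  candidates: C₊=(-0.2742,7.2926) cross=9.503; C₋=(-3.6324,2.5460) cross=-9.503
  mode - wants cross < 0 → take C=(-3.6324,2.5460) (cross=-9.503)
ex = (C−B)/|BC| = (-0.9940,0.1097); ey = (-0.1097,-0.9940)
P = B + -3.22·ex + -2.28·ey = (5.7821,3.8010)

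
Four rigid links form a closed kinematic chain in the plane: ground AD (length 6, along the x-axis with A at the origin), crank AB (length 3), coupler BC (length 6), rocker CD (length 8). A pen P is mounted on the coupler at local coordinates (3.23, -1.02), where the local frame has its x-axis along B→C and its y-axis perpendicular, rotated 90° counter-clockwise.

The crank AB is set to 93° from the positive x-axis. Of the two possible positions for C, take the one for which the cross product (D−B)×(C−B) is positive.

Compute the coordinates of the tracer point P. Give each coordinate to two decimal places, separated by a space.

2.68 4.85

A=(0,0), D=(6.00,0)
B = A + 3.00·(cos93°, sin93°) = (-0.1570, 2.9959)
|BD| = 6.8472
circle(B,6.00) ∩ circle(D,8.00): a=1.3790, h=5.8394
  candidates: C₊=(3.6379,7.6433) cross=39.983; C₋=(-1.4720,-2.8582) cross=-39.983
  mode + wants cross > 0 → take C=(3.6379,7.6433) (cross=39.983)
ex = (C−B)/|BC| = (0.6325,0.7746); ey = (-0.7746,0.6325)
P = B + 3.23·ex + -1.02·ey = (2.6760,4.8526)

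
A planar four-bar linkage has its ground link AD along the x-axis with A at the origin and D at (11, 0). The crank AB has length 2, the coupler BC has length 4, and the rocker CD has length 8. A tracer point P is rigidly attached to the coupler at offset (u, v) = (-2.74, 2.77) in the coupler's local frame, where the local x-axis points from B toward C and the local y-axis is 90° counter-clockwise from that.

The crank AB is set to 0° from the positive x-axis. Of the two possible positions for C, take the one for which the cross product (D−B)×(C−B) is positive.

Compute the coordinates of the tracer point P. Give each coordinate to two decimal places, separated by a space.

A=(0,0), D=(11.00,0)
B = A + 2.00·(cos0°, sin0°) = (2.0000, 0.0000)
|BD| = 9.0000
circle(B,4.00) ∩ circle(D,8.00): a=1.8333, h=3.5551
  candidates: C₊=(3.8333,3.5551) cross=31.996; C₋=(3.8333,-3.5551) cross=-31.996
  mode + wants cross > 0 → take C=(3.8333,3.5551) (cross=31.996)
ex = (C−B)/|BC| = (0.4583,0.8888); ey = (-0.8888,0.4583)
P = B + -2.74·ex + 2.77·ey = (-1.7178,-1.1657)

-1.72 -1.17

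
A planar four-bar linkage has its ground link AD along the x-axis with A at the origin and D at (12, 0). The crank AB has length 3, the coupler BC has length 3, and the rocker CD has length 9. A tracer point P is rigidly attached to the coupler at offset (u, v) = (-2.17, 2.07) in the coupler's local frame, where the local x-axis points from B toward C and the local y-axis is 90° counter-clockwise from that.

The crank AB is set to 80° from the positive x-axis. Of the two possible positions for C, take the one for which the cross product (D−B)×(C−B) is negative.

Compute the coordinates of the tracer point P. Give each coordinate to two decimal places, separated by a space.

A=(0,0), D=(12.00,0)
B = A + 3.00·(cos80°, sin80°) = (0.5209, 2.9544)
|BD| = 11.8532
circle(B,3.00) ∩ circle(D,9.00): a=2.8894, h=0.8070
  candidates: C₊=(3.5203,3.0158) cross=9.566; C₋=(3.1180,1.4527) cross=-9.566
  mode - wants cross < 0 → take C=(3.1180,1.4527) (cross=-9.566)
ex = (C−B)/|BC| = (0.8657,-0.5006); ey = (0.5006,0.8657)
P = B + -2.17·ex + 2.07·ey = (-0.3214,5.8327)

-0.32 5.83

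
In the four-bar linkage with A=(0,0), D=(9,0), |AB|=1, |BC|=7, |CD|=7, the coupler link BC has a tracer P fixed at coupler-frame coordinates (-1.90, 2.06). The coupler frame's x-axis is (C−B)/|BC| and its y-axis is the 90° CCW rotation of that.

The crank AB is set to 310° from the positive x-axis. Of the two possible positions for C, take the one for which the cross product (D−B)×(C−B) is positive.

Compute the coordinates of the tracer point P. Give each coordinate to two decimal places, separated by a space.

A=(0,0), D=(9.00,0)
B = A + 1.00·(cos310°, sin310°) = (0.6428, -0.7660)
|BD| = 8.3922
circle(B,7.00) ∩ circle(D,7.00): a=4.1961, h=5.6029
  candidates: C₊=(4.3100,5.1965) cross=47.021; C₋=(5.3328,-5.9625) cross=-47.021
  mode + wants cross > 0 → take C=(4.3100,5.1965) (cross=47.021)
ex = (C−B)/|BC| = (0.5239,0.8518); ey = (-0.8518,0.5239)
P = B + -1.90·ex + 2.06·ey = (-2.1073,-1.3053)

-2.11 -1.31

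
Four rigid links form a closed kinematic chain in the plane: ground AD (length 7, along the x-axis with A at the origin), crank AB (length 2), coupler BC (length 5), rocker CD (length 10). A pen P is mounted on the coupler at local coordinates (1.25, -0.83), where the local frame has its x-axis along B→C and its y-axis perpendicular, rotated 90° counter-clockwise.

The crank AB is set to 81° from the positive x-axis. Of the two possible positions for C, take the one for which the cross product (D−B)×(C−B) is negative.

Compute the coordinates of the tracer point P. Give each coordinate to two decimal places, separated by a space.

-1.12 1.52

A=(0,0), D=(7.00,0)
B = A + 2.00·(cos81°, sin81°) = (0.3129, 1.9754)
|BD| = 6.9728
circle(B,5.00) ∩ circle(D,10.00): a=-1.8916, h=4.6284
  candidates: C₊=(-0.1901,6.9500) cross=32.273; C₋=(-2.8125,-1.9275) cross=-32.273
  mode - wants cross < 0 → take C=(-2.8125,-1.9275) (cross=-32.273)
ex = (C−B)/|BC| = (-0.6251,-0.7806); ey = (0.7806,-0.6251)
P = B + 1.25·ex + -0.83·ey = (-1.1163,1.5185)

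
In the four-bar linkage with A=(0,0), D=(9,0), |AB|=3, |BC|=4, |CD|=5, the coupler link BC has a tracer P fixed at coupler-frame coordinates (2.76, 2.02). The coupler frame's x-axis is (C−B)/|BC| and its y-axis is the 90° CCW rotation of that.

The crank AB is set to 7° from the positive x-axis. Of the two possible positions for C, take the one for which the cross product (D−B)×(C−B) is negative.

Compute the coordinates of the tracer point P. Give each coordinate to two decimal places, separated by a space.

A=(0,0), D=(9.00,0)
B = A + 3.00·(cos7°, sin7°) = (2.9776, 0.3656)
|BD| = 6.0334
circle(B,4.00) ∩ circle(D,5.00): a=2.2709, h=3.2929
  candidates: C₊=(5.4439,3.5148) cross=19.867; C₋=(5.0448,-3.0588) cross=-19.867
  mode - wants cross < 0 → take C=(5.0448,-3.0588) (cross=-19.867)
ex = (C−B)/|BC| = (0.5168,-0.8561); ey = (0.8561,0.5168)
P = B + 2.76·ex + 2.02·ey = (6.1333,-0.9533)

6.13 -0.95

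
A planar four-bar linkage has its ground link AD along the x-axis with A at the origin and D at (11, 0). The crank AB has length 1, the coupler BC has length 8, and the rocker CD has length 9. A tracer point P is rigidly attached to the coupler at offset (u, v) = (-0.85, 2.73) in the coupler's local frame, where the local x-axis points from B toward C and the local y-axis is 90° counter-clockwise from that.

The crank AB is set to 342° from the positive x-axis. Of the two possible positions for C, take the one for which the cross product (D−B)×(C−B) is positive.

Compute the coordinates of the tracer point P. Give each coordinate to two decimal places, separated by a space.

-1.84 0.31

A=(0,0), D=(11.00,0)
B = A + 1.00·(cos342°, sin342°) = (0.9511, -0.3090)
|BD| = 10.0537
circle(B,8.00) ∩ circle(D,9.00): a=4.1814, h=6.8203
  candidates: C₊=(4.9208,6.6365) cross=68.569; C₋=(5.3401,-6.9975) cross=-68.569
  mode + wants cross > 0 → take C=(4.9208,6.6365) (cross=68.569)
ex = (C−B)/|BC| = (0.4962,0.8682); ey = (-0.8682,0.4962)
P = B + -0.85·ex + 2.73·ey = (-1.8409,0.3077)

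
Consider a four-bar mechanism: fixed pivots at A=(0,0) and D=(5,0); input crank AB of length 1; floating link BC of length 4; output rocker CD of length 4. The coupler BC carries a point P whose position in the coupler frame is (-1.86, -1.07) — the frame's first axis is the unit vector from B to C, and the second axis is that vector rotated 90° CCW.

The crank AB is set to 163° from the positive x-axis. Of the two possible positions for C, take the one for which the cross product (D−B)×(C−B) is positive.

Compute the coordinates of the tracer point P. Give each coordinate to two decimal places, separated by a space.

A=(0,0), D=(5.00,0)
B = A + 1.00·(cos163°, sin163°) = (-0.9563, 0.2924)
|BD| = 5.9635
circle(B,4.00) ∩ circle(D,4.00): a=2.9817, h=2.6663
  candidates: C₊=(2.1526,2.8093) cross=15.901; C₋=(1.8911,-2.5169) cross=-15.901
  mode + wants cross > 0 → take C=(2.1526,2.8093) (cross=15.901)
ex = (C−B)/|BC| = (0.7772,0.6292); ey = (-0.6292,0.7772)
P = B + -1.86·ex + -1.07·ey = (-1.7287,-1.7096)

-1.73 -1.71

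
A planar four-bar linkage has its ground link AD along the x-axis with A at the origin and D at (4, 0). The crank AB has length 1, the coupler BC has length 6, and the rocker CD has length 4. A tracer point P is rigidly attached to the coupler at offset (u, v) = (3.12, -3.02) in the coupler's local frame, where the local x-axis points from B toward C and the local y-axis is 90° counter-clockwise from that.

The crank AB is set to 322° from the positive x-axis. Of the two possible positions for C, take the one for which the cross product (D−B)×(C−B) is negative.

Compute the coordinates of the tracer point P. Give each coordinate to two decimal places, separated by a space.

A=(0,0), D=(4.00,0)
B = A + 1.00·(cos322°, sin322°) = (0.7880, -0.6157)
|BD| = 3.2705
circle(B,6.00) ∩ circle(D,4.00): a=4.6929, h=3.7385
  candidates: C₊=(4.6932,3.9395) cross=12.227; C₋=(6.1008,-3.4039) cross=-12.227
  mode - wants cross < 0 → take C=(6.1008,-3.4039) (cross=-12.227)
ex = (C−B)/|BC| = (0.8855,-0.4647); ey = (0.4647,0.8855)
P = B + 3.12·ex + -3.02·ey = (2.1472,-4.7397)

2.15 -4.74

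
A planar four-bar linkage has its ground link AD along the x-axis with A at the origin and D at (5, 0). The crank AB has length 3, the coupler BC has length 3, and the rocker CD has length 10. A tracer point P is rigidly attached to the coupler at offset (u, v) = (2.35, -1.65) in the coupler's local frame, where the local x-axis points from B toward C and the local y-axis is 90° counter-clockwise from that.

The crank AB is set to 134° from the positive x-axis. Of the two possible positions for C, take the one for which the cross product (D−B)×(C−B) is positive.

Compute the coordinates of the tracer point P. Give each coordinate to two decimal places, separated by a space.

A=(0,0), D=(5.00,0)
B = A + 3.00·(cos134°, sin134°) = (-2.0840, 2.1580)
|BD| = 7.4054
circle(B,3.00) ∩ circle(D,10.00): a=-2.4415, h=1.7433
  candidates: C₊=(-3.9115,4.5372) cross=12.910; C₋=(-4.9275,1.2018) cross=-12.910
  mode + wants cross > 0 → take C=(-3.9115,4.5372) (cross=12.910)
ex = (C−B)/|BC| = (-0.6092,0.7930); ey = (-0.7930,-0.6092)
P = B + 2.35·ex + -1.65·ey = (-2.2070,5.0268)

-2.21 5.03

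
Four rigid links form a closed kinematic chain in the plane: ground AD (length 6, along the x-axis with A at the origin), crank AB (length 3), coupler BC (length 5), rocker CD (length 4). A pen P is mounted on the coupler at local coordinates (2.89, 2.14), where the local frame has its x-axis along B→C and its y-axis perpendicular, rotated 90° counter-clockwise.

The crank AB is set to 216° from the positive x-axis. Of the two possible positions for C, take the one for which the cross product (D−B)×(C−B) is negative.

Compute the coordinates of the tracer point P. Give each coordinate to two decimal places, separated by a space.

0.58 0.21

A=(0,0), D=(6.00,0)
B = A + 3.00·(cos216°, sin216°) = (-2.4271, -1.7634)
|BD| = 8.6096
circle(B,5.00) ∩ circle(D,4.00): a=4.8275, h=1.3022
  candidates: C₊=(2.0314,0.4999) cross=11.211; C₋=(2.5648,-2.0492) cross=-11.211
  mode - wants cross < 0 → take C=(2.5648,-2.0492) (cross=-11.211)
ex = (C−B)/|BC| = (0.9984,-0.0572); ey = (0.0572,0.9984)
P = B + 2.89·ex + 2.14·ey = (0.5806,0.2079)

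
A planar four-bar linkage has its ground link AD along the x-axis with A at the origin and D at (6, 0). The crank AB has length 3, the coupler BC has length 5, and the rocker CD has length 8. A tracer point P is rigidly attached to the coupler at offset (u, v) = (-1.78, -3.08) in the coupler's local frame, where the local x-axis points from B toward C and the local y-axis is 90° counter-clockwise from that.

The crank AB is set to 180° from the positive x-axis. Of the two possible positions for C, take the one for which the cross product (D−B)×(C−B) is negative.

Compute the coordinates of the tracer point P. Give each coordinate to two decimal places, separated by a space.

A=(0,0), D=(6.00,0)
B = A + 3.00·(cos180°, sin180°) = (-3.0000, 0.0000)
|BD| = 9.0000
circle(B,5.00) ∩ circle(D,8.00): a=2.3333, h=4.4222
  candidates: C₊=(-0.6667,4.4222) cross=39.799; C₋=(-0.6667,-4.4222) cross=-39.799
  mode - wants cross < 0 → take C=(-0.6667,-4.4222) (cross=-39.799)
ex = (C−B)/|BC| = (0.4667,-0.8844); ey = (0.8844,0.4667)
P = B + -1.78·ex + -3.08·ey = (-6.5547,0.1370)

-6.55 0.14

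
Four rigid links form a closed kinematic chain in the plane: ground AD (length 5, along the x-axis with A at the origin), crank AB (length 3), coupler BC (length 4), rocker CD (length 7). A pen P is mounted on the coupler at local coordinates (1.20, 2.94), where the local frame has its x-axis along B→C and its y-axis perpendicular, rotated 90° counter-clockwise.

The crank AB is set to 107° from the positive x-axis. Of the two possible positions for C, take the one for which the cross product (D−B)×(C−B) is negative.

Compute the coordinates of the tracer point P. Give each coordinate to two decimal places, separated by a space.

1.64 0.94

A=(0,0), D=(5.00,0)
B = A + 3.00·(cos107°, sin107°) = (-0.8771, 2.8689)
|BD| = 6.5400
circle(B,4.00) ∩ circle(D,7.00): a=0.7470, h=3.9296
  candidates: C₊=(1.5180,6.0726) cross=25.700; C₋=(-1.9296,-0.9901) cross=-25.700
  mode - wants cross < 0 → take C=(-1.9296,-0.9901) (cross=-25.700)
ex = (C−B)/|BC| = (-0.2631,-0.9648); ey = (0.9648,-0.2631)
P = B + 1.20·ex + 2.94·ey = (1.6435,0.9376)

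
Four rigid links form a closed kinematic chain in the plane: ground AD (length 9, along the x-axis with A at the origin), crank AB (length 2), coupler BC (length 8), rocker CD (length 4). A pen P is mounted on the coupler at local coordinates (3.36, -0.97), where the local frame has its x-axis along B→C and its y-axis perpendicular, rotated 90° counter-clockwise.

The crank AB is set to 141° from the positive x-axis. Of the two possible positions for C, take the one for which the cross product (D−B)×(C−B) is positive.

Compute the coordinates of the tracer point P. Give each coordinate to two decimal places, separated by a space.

1.93 1.01

A=(0,0), D=(9.00,0)
B = A + 2.00·(cos141°, sin141°) = (-1.5543, 1.2586)
|BD| = 10.6291
circle(B,8.00) ∩ circle(D,4.00): a=7.5725, h=2.5802
  candidates: C₊=(6.2705,2.9240) cross=27.425; C₋=(5.6594,-2.2001) cross=-27.425
  mode + wants cross > 0 → take C=(6.2705,2.9240) (cross=27.425)
ex = (C−B)/|BC| = (0.9781,0.2082); ey = (-0.2082,0.9781)
P = B + 3.36·ex + -0.97·ey = (1.9340,1.0093)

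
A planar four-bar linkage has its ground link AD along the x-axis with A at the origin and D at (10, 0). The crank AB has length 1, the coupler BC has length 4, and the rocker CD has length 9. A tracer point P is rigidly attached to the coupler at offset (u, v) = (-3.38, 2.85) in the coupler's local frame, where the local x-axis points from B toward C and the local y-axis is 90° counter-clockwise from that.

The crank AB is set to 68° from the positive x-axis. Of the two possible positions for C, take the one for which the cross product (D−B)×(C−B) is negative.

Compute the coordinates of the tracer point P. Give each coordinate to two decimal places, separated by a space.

2.17 4.97

A=(0,0), D=(10.00,0)
B = A + 1.00·(cos68°, sin68°) = (0.3746, 0.9272)
|BD| = 9.6699
circle(B,4.00) ∩ circle(D,9.00): a=1.4740, h=3.7185
  candidates: C₊=(2.1984,4.4872) cross=35.958; C₋=(1.4853,-2.9155) cross=-35.958
  mode - wants cross < 0 → take C=(1.4853,-2.9155) (cross=-35.958)
ex = (C−B)/|BC| = (0.2777,-0.9607); ey = (0.9607,0.2777)
P = B + -3.38·ex + 2.85·ey = (2.1740,4.9656)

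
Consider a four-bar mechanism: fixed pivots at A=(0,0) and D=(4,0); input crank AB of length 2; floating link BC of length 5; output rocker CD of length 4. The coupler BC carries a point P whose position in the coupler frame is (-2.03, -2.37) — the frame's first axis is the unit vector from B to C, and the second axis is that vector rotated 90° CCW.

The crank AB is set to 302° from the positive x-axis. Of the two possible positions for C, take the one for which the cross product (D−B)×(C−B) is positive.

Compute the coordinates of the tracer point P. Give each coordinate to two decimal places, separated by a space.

3.16 -4.01

A=(0,0), D=(4.00,0)
B = A + 2.00·(cos302°, sin302°) = (1.0598, -1.6961)
|BD| = 3.3943
circle(B,5.00) ∩ circle(D,4.00): a=3.0229, h=3.9827
  candidates: C₊=(1.6882,3.2643) cross=13.519; C₋=(5.6684,-3.6354) cross=-13.519
  mode + wants cross > 0 → take C=(1.6882,3.2643) (cross=13.519)
ex = (C−B)/|BC| = (0.1257,0.9921); ey = (-0.9921,0.1257)
P = B + -2.03·ex + -2.37·ey = (3.1559,-4.0078)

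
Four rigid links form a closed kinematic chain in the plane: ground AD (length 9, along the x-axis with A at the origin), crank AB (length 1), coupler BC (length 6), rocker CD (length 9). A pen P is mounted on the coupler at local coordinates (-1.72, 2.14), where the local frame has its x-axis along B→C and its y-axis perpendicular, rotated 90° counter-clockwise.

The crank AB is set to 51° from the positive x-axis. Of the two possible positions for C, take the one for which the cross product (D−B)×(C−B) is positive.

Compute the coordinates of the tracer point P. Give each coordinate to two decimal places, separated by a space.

A=(0,0), D=(9.00,0)
B = A + 1.00·(cos51°, sin51°) = (0.6293, 0.7771)
|BD| = 8.4067
circle(B,6.00) ∩ circle(D,9.00): a=1.5269, h=5.8025
  candidates: C₊=(2.6861,6.4136) cross=48.779; C₋=(1.6133,-5.1416) cross=-48.779
  mode + wants cross > 0 → take C=(2.6861,6.4136) (cross=48.779)
ex = (C−B)/|BC| = (0.3428,0.9394); ey = (-0.9394,0.3428)
P = B + -1.72·ex + 2.14·ey = (-1.9706,-0.1051)

-1.97 -0.11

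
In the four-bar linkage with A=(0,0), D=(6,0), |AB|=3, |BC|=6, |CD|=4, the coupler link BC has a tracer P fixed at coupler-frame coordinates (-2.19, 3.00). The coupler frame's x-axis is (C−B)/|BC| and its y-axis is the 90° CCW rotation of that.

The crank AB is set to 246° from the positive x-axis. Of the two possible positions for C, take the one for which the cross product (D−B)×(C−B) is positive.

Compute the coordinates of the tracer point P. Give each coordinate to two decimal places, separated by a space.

A=(0,0), D=(6.00,0)
B = A + 3.00·(cos246°, sin246°) = (-1.2202, -2.7406)
|BD| = 7.7229
circle(B,6.00) ∩ circle(D,4.00): a=5.1563, h=3.0680
  candidates: C₊=(2.5117,1.9575) cross=23.694; C₋=(4.6892,-3.7791) cross=-23.694
  mode + wants cross > 0 → take C=(2.5117,1.9575) (cross=23.694)
ex = (C−B)/|BC| = (0.6220,0.7830); ey = (-0.7830,0.6220)
P = B + -2.19·ex + 3.00·ey = (-4.9314,-2.5895)

-4.93 -2.59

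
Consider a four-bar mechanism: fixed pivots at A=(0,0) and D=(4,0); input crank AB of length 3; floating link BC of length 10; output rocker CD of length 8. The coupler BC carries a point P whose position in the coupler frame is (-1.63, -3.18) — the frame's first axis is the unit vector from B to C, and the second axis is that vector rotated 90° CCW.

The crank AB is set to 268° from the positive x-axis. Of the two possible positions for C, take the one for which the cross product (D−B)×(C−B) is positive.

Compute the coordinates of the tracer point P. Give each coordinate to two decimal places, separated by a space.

3.04 -4.70

A=(0,0), D=(4.00,0)
B = A + 3.00·(cos268°, sin268°) = (-0.1047, -2.9982)
|BD| = 5.0831
circle(B,10.00) ∩ circle(D,8.00): a=6.0827, h=7.9373
  candidates: C₊=(0.1255,6.9992) cross=40.346; C₋=(9.4889,-5.8199) cross=-40.346
  mode + wants cross > 0 → take C=(0.1255,6.9992) (cross=40.346)
ex = (C−B)/|BC| = (0.0230,0.9997); ey = (-0.9997,0.0230)
P = B + -1.63·ex + -3.18·ey = (3.0369,-4.7010)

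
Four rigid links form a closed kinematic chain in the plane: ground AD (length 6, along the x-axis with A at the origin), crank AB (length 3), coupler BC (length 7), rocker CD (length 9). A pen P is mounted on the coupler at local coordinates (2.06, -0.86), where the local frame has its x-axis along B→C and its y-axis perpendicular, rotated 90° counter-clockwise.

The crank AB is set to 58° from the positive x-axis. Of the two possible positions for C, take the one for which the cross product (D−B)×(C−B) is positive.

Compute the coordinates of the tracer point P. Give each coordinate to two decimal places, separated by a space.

3.24 4.05

A=(0,0), D=(6.00,0)
B = A + 3.00·(cos58°, sin58°) = (1.5898, 2.5441)
|BD| = 5.0915
circle(B,7.00) ∩ circle(D,9.00): a=-0.5968, h=6.9745
  candidates: C₊=(4.5579,8.8837) cross=35.510; C₋=(-2.4123,-3.1990) cross=-35.510
  mode + wants cross > 0 → take C=(4.5579,8.8837) (cross=35.510)
ex = (C−B)/|BC| = (0.4240,0.9057); ey = (-0.9057,0.4240)
P = B + 2.06·ex + -0.86·ey = (3.2421,4.0451)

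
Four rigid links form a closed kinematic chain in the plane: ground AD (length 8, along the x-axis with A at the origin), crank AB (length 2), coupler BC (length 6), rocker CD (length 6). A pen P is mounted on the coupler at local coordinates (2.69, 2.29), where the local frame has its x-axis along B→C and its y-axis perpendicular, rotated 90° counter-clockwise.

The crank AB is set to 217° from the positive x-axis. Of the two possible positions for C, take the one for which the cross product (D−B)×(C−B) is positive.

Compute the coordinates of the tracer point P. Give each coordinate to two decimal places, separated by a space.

-1.22 2.31

A=(0,0), D=(8.00,0)
B = A + 2.00·(cos217°, sin217°) = (-1.5973, -1.2036)
|BD| = 9.6725
circle(B,6.00) ∩ circle(D,6.00): a=4.8362, h=3.5512
  candidates: C₊=(2.7595,2.9218) cross=34.349; C₋=(3.6433,-4.1254) cross=-34.349
  mode + wants cross > 0 → take C=(2.7595,2.9218) (cross=34.349)
ex = (C−B)/|BC| = (0.7261,0.6876); ey = (-0.6876,0.7261)
P = B + 2.69·ex + 2.29·ey = (-1.2185,2.3087)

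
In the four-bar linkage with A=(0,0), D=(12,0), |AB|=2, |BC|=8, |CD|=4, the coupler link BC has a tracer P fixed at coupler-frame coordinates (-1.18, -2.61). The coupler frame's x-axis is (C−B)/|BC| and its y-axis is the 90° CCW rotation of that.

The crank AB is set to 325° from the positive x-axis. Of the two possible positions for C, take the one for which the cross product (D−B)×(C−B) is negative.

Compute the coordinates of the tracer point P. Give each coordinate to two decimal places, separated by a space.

-0.13 -3.40

A=(0,0), D=(12.00,0)
B = A + 2.00·(cos325°, sin325°) = (1.6383, -1.1472)
|BD| = 10.4250
circle(B,8.00) ∩ circle(D,4.00): a=7.5147, h=2.7441
  candidates: C₊=(8.8054,2.4072) cross=28.607; C₋=(9.4093,-3.0477) cross=-28.607
  mode - wants cross < 0 → take C=(9.4093,-3.0477) (cross=-28.607)
ex = (C−B)/|BC| = (0.9714,-0.2376); ey = (0.2376,0.9714)
P = B + -1.18·ex + -2.61·ey = (-0.1280,-3.4021)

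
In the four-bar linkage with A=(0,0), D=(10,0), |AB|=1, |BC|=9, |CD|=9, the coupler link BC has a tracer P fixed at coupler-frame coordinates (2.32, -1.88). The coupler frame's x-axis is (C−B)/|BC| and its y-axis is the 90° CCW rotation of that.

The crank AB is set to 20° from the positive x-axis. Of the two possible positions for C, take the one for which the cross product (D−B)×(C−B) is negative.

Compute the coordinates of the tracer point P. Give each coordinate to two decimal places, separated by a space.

A=(0,0), D=(10.00,0)
B = A + 1.00·(cos20°, sin20°) = (0.9397, 0.3420)
|BD| = 9.0668
circle(B,9.00) ∩ circle(D,9.00): a=4.5334, h=7.7749
  candidates: C₊=(5.7631,7.9403) cross=70.493; C₋=(5.1766,-7.5983) cross=-70.493
  mode - wants cross < 0 → take C=(5.1766,-7.5983) (cross=-70.493)
ex = (C−B)/|BC| = (0.4708,-0.8823); ey = (0.8823,0.4708)
P = B + 2.32·ex + -1.88·ey = (0.3732,-2.5899)

0.37 -2.59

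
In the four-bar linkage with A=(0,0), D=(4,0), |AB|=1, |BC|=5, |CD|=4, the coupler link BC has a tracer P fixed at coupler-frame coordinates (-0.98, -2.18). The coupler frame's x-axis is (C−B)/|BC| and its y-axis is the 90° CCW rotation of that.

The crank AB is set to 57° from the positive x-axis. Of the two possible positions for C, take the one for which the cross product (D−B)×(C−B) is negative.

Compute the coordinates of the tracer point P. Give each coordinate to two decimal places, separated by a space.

A=(0,0), D=(4.00,0)
B = A + 1.00·(cos57°, sin57°) = (0.5446, 0.8387)
|BD| = 3.5557
circle(B,5.00) ∩ circle(D,4.00): a=3.0434, h=3.9671
  candidates: C₊=(4.4379,3.9760) cross=14.106; C₋=(2.5665,-3.7343) cross=-14.106
  mode - wants cross < 0 → take C=(2.5665,-3.7343) (cross=-14.106)
ex = (C−B)/|BC| = (0.4044,-0.9146); ey = (0.9146,0.4044)
P = B + -0.98·ex + -2.18·ey = (-1.8455,0.8534)

-1.85 0.85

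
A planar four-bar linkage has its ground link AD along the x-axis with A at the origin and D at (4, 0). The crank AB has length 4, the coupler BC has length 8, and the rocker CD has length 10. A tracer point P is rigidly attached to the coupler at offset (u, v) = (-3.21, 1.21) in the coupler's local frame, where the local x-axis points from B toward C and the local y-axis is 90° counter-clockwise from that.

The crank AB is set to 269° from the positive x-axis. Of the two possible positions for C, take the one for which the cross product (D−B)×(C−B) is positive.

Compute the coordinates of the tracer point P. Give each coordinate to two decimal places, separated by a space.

A=(0,0), D=(4.00,0)
B = A + 4.00·(cos269°, sin269°) = (-0.0698, -3.9994)
|BD| = 5.7060
circle(B,8.00) ∩ circle(D,10.00): a=-0.3016, h=7.9943
  candidates: C₊=(-5.8882,1.4912) cross=45.616; C₋=(5.3184,-9.9127) cross=-45.616
  mode + wants cross > 0 → take C=(-5.8882,1.4912) (cross=45.616)
ex = (C−B)/|BC| = (-0.7273,0.6863); ey = (-0.6863,-0.7273)
P = B + -3.21·ex + 1.21·ey = (1.4344,-7.0825)

1.43 -7.08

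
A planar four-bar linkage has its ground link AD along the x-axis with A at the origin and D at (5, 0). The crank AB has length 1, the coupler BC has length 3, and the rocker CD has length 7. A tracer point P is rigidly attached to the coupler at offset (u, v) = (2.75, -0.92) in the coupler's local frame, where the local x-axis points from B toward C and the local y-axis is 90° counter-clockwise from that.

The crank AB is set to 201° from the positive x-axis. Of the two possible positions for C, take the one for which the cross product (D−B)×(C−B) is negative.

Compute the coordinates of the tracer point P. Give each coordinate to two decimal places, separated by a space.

-2.05 -3.04

A=(0,0), D=(5.00,0)
B = A + 1.00·(cos201°, sin201°) = (-0.9336, -0.3584)
|BD| = 5.9444
circle(B,3.00) ∩ circle(D,7.00): a=-0.3923, h=2.9742
  candidates: C₊=(-1.5045,2.5868) cross=17.680; C₋=(-1.1459,-3.3508) cross=-17.680
  mode - wants cross < 0 → take C=(-1.1459,-3.3508) (cross=-17.680)
ex = (C−B)/|BC| = (-0.0708,-0.9975); ey = (0.9975,-0.0708)
P = B + 2.75·ex + -0.92·ey = (-2.0459,-3.0364)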